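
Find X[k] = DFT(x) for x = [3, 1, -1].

X[k] = Σ(n=0 to 2) x[n] · ω_3^(nk)
where ω_3 = e^(-2πi/3)

Computing each X[k]:
X[0] = 3
X[1] = 3.0000-1.7321i
X[2] = 3.0000+1.7321i

X = [3, 3.0000-1.7321i, 3.0000+1.7321i]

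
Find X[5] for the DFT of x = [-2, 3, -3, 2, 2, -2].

X[5] = Σ(n=0 to 5) x[n] · ω_6^(5n) where ω_6 = e^(-2πi/6)
= (-2)·ω_6^0 + (3)·ω_6^5 + (-3)·ω_6^10 + (2)·ω_6^15 + (2)·ω_6^20 + (-2)·ω_6^25

X[5] = -3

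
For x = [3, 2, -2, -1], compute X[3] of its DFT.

X[3] = Σ(n=0 to 3) x[n] · ω_4^(3n) where ω_4 = e^(-2πi/4)
= (3)·ω_4^0 + (2)·ω_4^3 + (-2)·ω_4^6 + (-1)·ω_4^9

X[3] = 5+3i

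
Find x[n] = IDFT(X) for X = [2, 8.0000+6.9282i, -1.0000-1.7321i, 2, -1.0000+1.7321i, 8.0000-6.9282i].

x[n] = (1/6) Σ(k=0 to 5) X[k] · e^(2πikn/6)

Computing each x[n]:
x[0] = 3
x[1] = 0
x[2] = -3
x[3] = -3
x[4] = 2
x[5] = 3

x = [3, 0, -3, -3, 2, 3]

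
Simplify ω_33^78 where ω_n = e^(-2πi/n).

Since ω_33^33 = 1, powers reduce modulo 33.
78 mod 33 = 12
So ω_33^78 = ω_33^12 = e^(-2πi·12/33)

ω_33^78 = ω_33^12 = -0.6549-0.7557i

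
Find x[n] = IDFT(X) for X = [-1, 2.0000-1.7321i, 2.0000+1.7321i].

x[n] = (1/3) Σ(k=0 to 2) X[k] · e^(2πikn/3)

Computing each x[n]:
x[0] = 1
x[1] = 0
x[2] = -2

x = [1, 0, -2]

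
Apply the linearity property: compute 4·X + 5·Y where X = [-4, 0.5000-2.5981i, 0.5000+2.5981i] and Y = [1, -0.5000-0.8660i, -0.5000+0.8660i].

By linearity: DFT(4x + 5y) = 4·DFT(x) + 5·DFT(y)
= 4·[-4, 0.5000-2.5981i, 0.5000+2.5981i] + 5·[1, -0.5000-0.8660i, -0.5000+0.8660i]

Computing element-wise:
Z[0] = 4·(-4) + 5·(1) = -11
Z[1] = 4·(0.5000-2.5981i) + 5·(-0.5000-0.8660i) = -0.5000-14.7224i
Z[2] = 4·(0.5000+2.5981i) + 5·(-0.5000+0.8660i) = -0.5000+14.7224i

DFT(4x + 5y) = 4·X + 5·Y = [-11, -0.5000-14.7224i, -0.5000+14.7224i]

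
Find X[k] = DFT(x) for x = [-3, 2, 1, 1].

X[k] = Σ(n=0 to 3) x[n] · ω_4^(nk)
where ω_4 = e^(-2πi/4)

Computing each X[k]:
X[0] = 1
X[1] = -4-1i
X[2] = -5
X[3] = -4+1i

X = [1, -4-1i, -5, -4+1i]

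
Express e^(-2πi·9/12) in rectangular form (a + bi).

ω_12^9 = e^(-2πi·9/12)
= cos(-2π·9/12) + i·sin(-2π·9/12)
= cos(-18π/12) + i·sin(-18π/12)

ω_12^9 = cos(-18π/12) + i·sin(-18π/12) = 1i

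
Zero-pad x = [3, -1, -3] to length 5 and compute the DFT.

Original 3-point DFT: [-1, 5.0000-1.7321i, 5.0000+1.7321i]
Zero-padded 5-point DFT provides frequency interpolation.

DFT_5([x, 0, ...]) = [-1, 5.1180+2.7144i, 2.8820-2.2654i, 2.8820+2.2654i, 5.1180-2.7144i]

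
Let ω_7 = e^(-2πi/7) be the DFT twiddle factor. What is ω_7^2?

ω_7^2 = e^(-2πi·2/7)
= cos(-2π·2/7) + i·sin(-2π·2/7)
= cos(-4π/7) + i·sin(-4π/7)

ω_7^2 = cos(-4π/7) + i·sin(-4π/7) = -0.2225-0.9749i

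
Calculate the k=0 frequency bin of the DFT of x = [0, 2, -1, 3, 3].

X[0] = Σ(n=0 to 4) x[n] · ω_5^0 = Σ x[n]
= (0) + (2) + (-1) + (3) + (3)

X[0] = 7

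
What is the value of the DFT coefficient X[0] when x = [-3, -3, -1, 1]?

X[0] = Σ(n=0 to 3) x[n] · ω_4^0 = Σ x[n]
= (-3) + (-3) + (-1) + (1)

X[0] = -6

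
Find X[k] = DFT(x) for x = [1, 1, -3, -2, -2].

X[k] = Σ(n=0 to 4) x[n] · ω_5^(nk)
where ω_5 = e^(-2πi/5)

Computing each X[k]:
X[0] = -5
X[1] = 4.7361-2.2654i
X[2] = 0.2639-2.7144i
X[3] = 0.2639+2.7144i
X[4] = 4.7361+2.2654i

X = [-5, 4.7361-2.2654i, 0.2639-2.7144i, 0.2639+2.7144i, 4.7361+2.2654i]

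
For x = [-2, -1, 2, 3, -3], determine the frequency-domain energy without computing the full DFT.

Parseval: Σ|x[n]|² = (1/N)Σ|X[k]|², so Σ|X[k]|² = N·Σ|x[n]|² = 5·27.0000

Σ|X[k]|² = N·Σ|x[n]|² = 5·27.0000 = 135.0000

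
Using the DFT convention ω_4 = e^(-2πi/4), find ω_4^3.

ω_4^3 = e^(-2πi·3/4)
= cos(-2π·3/4) + i·sin(-2π·3/4)
= cos(-6π/4) + i·sin(-6π/4)

ω_4^3 = cos(-6π/4) + i·sin(-6π/4) = 1i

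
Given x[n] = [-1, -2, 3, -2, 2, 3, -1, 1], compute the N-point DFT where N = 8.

X[k] = Σ(n=0 to 7) x[n] · ω_8^(nk)
where ω_8 = e^(-2πi/8)

Computing each X[k]:
X[0] = 3
X[1] = -4.4142+1.6569i
X[2] = -1-2i
X[3] = -1.5858+9.6569i
X[4] = 3
X[5] = -1.5858-9.6569i
X[6] = -1+2i
X[7] = -4.4142-1.6569i

X = [3, -4.4142+1.6569i, -1-2i, -1.5858+9.6569i, 3, -1.5858-9.6569i, -1+2i, -4.4142-1.6569i]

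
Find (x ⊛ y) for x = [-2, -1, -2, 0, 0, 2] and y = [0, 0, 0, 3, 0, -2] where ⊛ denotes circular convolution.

(x ⊛ y)[n] = Σ(m=0 to 5) x[m] · y[(n-m) mod 6]

Computing each output sample:
(x ⊛ y)[0] = 2
(x ⊛ y)[1] = 4
(x ⊛ y)[2] = 6
(x ⊛ y)[3] = -6
(x ⊛ y)[4] = -7
(x ⊛ y)[5] = -2

x ⊛ y = [2, 4, 6, -6, -7, -2]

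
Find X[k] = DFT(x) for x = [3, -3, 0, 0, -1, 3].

X[k] = Σ(n=0 to 5) x[n] · ω_6^(nk)
where ω_6 = e^(-2πi/6)

Computing each X[k]:
X[0] = 2
X[1] = 3.5000+4.3301i
X[2] = 3.5000+6.0622i
X[3] = 2
X[4] = 3.5000-6.0622i
X[5] = 3.5000-4.3301i

X = [2, 3.5000+4.3301i, 3.5000+6.0622i, 2, 3.5000-6.0622i, 3.5000-4.3301i]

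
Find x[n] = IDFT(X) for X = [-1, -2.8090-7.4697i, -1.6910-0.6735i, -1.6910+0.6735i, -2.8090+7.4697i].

x[n] = (1/5) Σ(k=0 to 4) X[k] · e^(2πikn/5)

Computing each x[n]:
x[0] = -2
x[1] = 3
x[2] = 2
x[3] = -1
x[4] = -3

x = [-2, 3, 2, -1, -3]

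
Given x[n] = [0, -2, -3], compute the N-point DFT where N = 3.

X[k] = Σ(n=0 to 2) x[n] · ω_3^(nk)
where ω_3 = e^(-2πi/3)

Computing each X[k]:
X[0] = -5
X[1] = 2.5000-0.8660i
X[2] = 2.5000+0.8660i

X = [-5, 2.5000-0.8660i, 2.5000+0.8660i]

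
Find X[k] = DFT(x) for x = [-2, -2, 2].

X[k] = Σ(n=0 to 2) x[n] · ω_3^(nk)
where ω_3 = e^(-2πi/3)

Computing each X[k]:
X[0] = -2
X[1] = -2.0000+3.4641i
X[2] = -2.0000-3.4641i

X = [-2, -2.0000+3.4641i, -2.0000-3.4641i]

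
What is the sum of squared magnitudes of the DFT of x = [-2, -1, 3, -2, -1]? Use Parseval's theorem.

Parseval: Σ|x[n]|² = (1/N)Σ|X[k]|², so Σ|X[k]|² = N·Σ|x[n]|² = 5·19.0000

Σ|X[k]|² = N·Σ|x[n]|² = 5·19.0000 = 95.0000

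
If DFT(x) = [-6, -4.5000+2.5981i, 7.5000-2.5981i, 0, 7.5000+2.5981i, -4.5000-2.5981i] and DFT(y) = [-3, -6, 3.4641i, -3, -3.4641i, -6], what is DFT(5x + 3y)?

By linearity: DFT(5x + 3y) = 5·DFT(x) + 3·DFT(y)
= 5·[-6, -4.5000+2.5981i, 7.5000-2.5981i, 0, 7.5000+2.5981i, -4.5000-2.5981i] + 3·[-3, -6, 3.4641i, -3, -3.4641i, -6]

Computing element-wise:
Z[0] = 5·(-6) + 3·(-3) = -39
Z[1] = 5·(-4.5000+2.5981i) + 3·(-6) = -40.5000+12.9905i
Z[2] = 5·(7.5000-2.5981i) + 3·(3.4641i) = 37.5000-2.5982i
Z[3] = 5·(0) + 3·(-3) = -9
Z[4] = 5·(7.5000+2.5981i) + 3·(-3.4641i) = 37.5000+2.5982i
Z[5] = 5·(-4.5000-2.5981i) + 3·(-6) = -40.5000-12.9905i

DFT(5x + 3y) = 5·X + 3·Y = [-39, -40.5000+12.9905i, 37.5000-2.5982i, -9, 37.5000+2.5982i, -40.5000-12.9905i]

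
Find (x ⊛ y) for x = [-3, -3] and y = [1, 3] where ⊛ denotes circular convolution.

(x ⊛ y)[n] = Σ(m=0 to 1) x[m] · y[(n-m) mod 2]

Computing each output sample:
(x ⊛ y)[0] = -12
(x ⊛ y)[1] = -12

x ⊛ y = [-12, -12]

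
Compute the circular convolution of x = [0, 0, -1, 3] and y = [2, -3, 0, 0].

(x ⊛ y)[n] = Σ(m=0 to 3) x[m] · y[(n-m) mod 4]

Computing each output sample:
(x ⊛ y)[0] = -9
(x ⊛ y)[1] = 0
(x ⊛ y)[2] = -2
(x ⊛ y)[3] = 9

x ⊛ y = [-9, 0, -2, 9]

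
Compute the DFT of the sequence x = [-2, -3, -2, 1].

X[k] = Σ(n=0 to 3) x[n] · ω_4^(nk)
where ω_4 = e^(-2πi/4)

Computing each X[k]:
X[0] = -6
X[1] = 4i
X[2] = -2
X[3] = -4i

X = [-6, 4i, -2, -4i]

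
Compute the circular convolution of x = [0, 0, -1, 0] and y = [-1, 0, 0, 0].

(x ⊛ y)[n] = Σ(m=0 to 3) x[m] · y[(n-m) mod 4]

Computing each output sample:
(x ⊛ y)[0] = 0
(x ⊛ y)[1] = 0
(x ⊛ y)[2] = 1
(x ⊛ y)[3] = 0

x ⊛ y = [0, 0, 1, 0]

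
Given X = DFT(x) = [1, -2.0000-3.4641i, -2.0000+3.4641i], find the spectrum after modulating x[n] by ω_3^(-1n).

Modulation property: DFT(ω_3^(-1n)·x[n]) = X[(k-1) mod 3], so circularly shift X by 1 positions.

X[k-1] = [-2.0000+3.4641i, 1, -2.0000-3.4641i]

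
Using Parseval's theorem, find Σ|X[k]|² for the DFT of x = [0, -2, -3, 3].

Parseval: Σ|x[n]|² = (1/N)Σ|X[k]|², so Σ|X[k]|² = N·Σ|x[n]|² = 4·22.0000

Σ|X[k]|² = N·Σ|x[n]|² = 4·22.0000 = 88.0000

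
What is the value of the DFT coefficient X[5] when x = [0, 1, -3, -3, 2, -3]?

X[5] = Σ(n=0 to 5) x[n] · ω_6^(5n) where ω_6 = e^(-2πi/6)
= (0)·ω_6^0 + (1)·ω_6^5 + (-3)·ω_6^10 + (-3)·ω_6^15 + (2)·ω_6^20 + (-3)·ω_6^25

X[5] = 2.5000-0.8660i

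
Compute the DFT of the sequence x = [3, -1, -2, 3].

X[k] = Σ(n=0 to 3) x[n] · ω_4^(nk)
where ω_4 = e^(-2πi/4)

Computing each X[k]:
X[0] = 3
X[1] = 5+4i
X[2] = -1
X[3] = 5-4i

X = [3, 5+4i, -1, 5-4i]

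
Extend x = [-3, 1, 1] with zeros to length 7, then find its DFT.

Original 3-point DFT: [-1, -4, -4]
Zero-padded 7-point DFT provides frequency interpolation.

DFT_7([x, 0, ...]) = [-1, -2.5990-1.7568i, -4.1235-0.5410i, -3.2775+0.3479i, -3.2775-0.3479i, -4.1235+0.5410i, -2.5990+1.7568i]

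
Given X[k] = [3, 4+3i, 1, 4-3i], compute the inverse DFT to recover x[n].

x[n] = (1/4) Σ(k=0 to 3) X[k] · e^(2πikn/4)

Computing each x[n]:
x[0] = 3
x[1] = -1
x[2] = -1
x[3] = 2

x = [3, -1, -1, 2]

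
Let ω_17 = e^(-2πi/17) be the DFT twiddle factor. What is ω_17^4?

ω_17^4 = e^(-2πi·4/17)
= cos(-2π·4/17) + i·sin(-2π·4/17)
= cos(-8π/17) + i·sin(-8π/17)

ω_17^4 = cos(-8π/17) + i·sin(-8π/17) = 0.0923-0.9957i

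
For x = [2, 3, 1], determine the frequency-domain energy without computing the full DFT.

Parseval: Σ|x[n]|² = (1/N)Σ|X[k]|², so Σ|X[k]|² = N·Σ|x[n]|² = 3·14.0000

Σ|X[k]|² = N·Σ|x[n]|² = 3·14.0000 = 42.0000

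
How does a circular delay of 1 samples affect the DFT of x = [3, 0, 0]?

Time shift by 1: X_shifted[k] = ω_3^(1k) · X[k]
Shifted x = [0, 3, 0]

DFT(x[n-1]) = [3, -1.5000-2.5981i, -1.5000+2.5981i]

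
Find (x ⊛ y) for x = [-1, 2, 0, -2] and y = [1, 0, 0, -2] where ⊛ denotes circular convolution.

(x ⊛ y)[n] = Σ(m=0 to 3) x[m] · y[(n-m) mod 4]

Computing each output sample:
(x ⊛ y)[0] = -5
(x ⊛ y)[1] = 2
(x ⊛ y)[2] = 4
(x ⊛ y)[3] = 0

x ⊛ y = [-5, 2, 4, 0]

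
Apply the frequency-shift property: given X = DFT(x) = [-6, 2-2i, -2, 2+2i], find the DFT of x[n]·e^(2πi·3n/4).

Modulation property: DFT(ω_4^(-3n)·x[n]) = X[(k-3) mod 4], so circularly shift X by 3 positions.

X[k-3] = [2-2i, -2, 2+2i, -6]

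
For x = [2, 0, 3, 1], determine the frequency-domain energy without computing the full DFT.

Parseval: Σ|x[n]|² = (1/N)Σ|X[k]|², so Σ|X[k]|² = N·Σ|x[n]|² = 4·14.0000

Σ|X[k]|² = N·Σ|x[n]|² = 4·14.0000 = 56.0000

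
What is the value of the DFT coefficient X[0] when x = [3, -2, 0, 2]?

X[0] = Σ(n=0 to 3) x[n] · ω_4^0 = Σ x[n]
= (3) + (-2) + (0) + (2)

X[0] = 3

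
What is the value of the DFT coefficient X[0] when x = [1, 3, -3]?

X[0] = Σ(n=0 to 2) x[n] · ω_3^0 = Σ x[n]
= (1) + (3) + (-3)

X[0] = 1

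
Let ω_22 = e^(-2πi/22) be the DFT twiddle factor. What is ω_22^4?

ω_22^4 = e^(-2πi·4/22)
= cos(-2π·4/22) + i·sin(-2π·4/22)
= cos(-8π/22) + i·sin(-8π/22)

ω_22^4 = cos(-8π/22) + i·sin(-8π/22) = 0.4154-0.9096i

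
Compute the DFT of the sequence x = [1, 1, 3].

X[k] = Σ(n=0 to 2) x[n] · ω_3^(nk)
where ω_3 = e^(-2πi/3)

Computing each X[k]:
X[0] = 5
X[1] = -1.0000+1.7321i
X[2] = -1.0000-1.7321i

X = [5, -1.0000+1.7321i, -1.0000-1.7321i]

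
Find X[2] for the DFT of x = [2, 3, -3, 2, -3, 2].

X[2] = Σ(n=0 to 5) x[n] · ω_6^(2n) where ω_6 = e^(-2πi/6)
= (2)·ω_6^0 + (3)·ω_6^2 + (-3)·ω_6^4 + (2)·ω_6^6 + (-3)·ω_6^8 + (2)·ω_6^10

X[2] = 4.5000-0.8660i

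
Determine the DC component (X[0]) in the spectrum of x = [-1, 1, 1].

X[0] = Σ(n=0 to 2) x[n] · ω_3^0 = Σ x[n]
= (-1) + (1) + (1)

X[0] = 1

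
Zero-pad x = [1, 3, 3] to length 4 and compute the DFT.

Original 3-point DFT: [7, -2, -2]
Zero-padded 4-point DFT provides frequency interpolation.

DFT_4([x, 0, ...]) = [7, -2-3i, 1, -2+3i]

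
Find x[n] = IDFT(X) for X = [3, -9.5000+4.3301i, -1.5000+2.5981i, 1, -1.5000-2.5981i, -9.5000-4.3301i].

x[n] = (1/6) Σ(k=0 to 5) X[k] · e^(2πikn/6)

Computing each x[n]:
x[0] = -3
x[1] = -3
x[2] = 2
x[3] = 3
x[4] = 3
x[5] = 1

x = [-3, -3, 2, 3, 3, 1]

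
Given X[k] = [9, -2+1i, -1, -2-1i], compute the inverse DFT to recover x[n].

x[n] = (1/4) Σ(k=0 to 3) X[k] · e^(2πikn/4)

Computing each x[n]:
x[0] = 1
x[1] = 2
x[2] = 3
x[3] = 3

x = [1, 2, 3, 3]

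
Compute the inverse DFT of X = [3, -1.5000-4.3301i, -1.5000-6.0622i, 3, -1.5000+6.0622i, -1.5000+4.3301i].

x[n] = (1/6) Σ(k=0 to 5) X[k] · e^(2πikn/6)

Computing each x[n]:
x[0] = 0
x[1] = 3
x[2] = 1
x[3] = 0
x[4] = 2
x[5] = -3

x = [0, 3, 1, 0, 2, -3]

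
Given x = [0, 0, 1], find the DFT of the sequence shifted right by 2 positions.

Time shift by 2: X_shifted[k] = ω_3^(2k) · X[k]
Shifted x = [0, 1, 0]

DFT(x[n-2]) = [1, -0.5000-0.8660i, -0.5000+0.8660i]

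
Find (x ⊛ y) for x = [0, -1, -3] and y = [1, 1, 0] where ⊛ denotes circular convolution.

(x ⊛ y)[n] = Σ(m=0 to 2) x[m] · y[(n-m) mod 3]

Computing each output sample:
(x ⊛ y)[0] = -3
(x ⊛ y)[1] = -1
(x ⊛ y)[2] = -4

x ⊛ y = [-3, -1, -4]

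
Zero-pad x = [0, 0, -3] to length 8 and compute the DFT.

Original 3-point DFT: [-3, 1.5000-2.5981i, 1.5000+2.5981i]
Zero-padded 8-point DFT provides frequency interpolation.

DFT_8([x, 0, ...]) = [-3, 3i, 3, -3i, -3, 3i, 3, -3i]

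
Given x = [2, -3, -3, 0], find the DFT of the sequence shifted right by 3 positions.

Time shift by 3: X_shifted[k] = ω_4^(3k) · X[k]
Shifted x = [-3, -3, 0, 2]

DFT(x[n-3]) = [-4, -3+5i, -2, -3-5i]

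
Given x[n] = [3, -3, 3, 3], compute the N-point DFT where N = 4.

X[k] = Σ(n=0 to 3) x[n] · ω_4^(nk)
where ω_4 = e^(-2πi/4)

Computing each X[k]:
X[0] = 6
X[1] = 6i
X[2] = 6
X[3] = -6i

X = [6, 6i, 6, -6i]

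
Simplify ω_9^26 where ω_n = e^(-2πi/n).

Since ω_9^9 = 1, powers reduce modulo 9.
26 mod 9 = 8
So ω_9^26 = ω_9^8 = e^(-2πi·8/9)

ω_9^26 = ω_9^8 = 0.7660+0.6428i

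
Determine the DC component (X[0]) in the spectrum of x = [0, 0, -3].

X[0] = Σ(n=0 to 2) x[n] · ω_3^0 = Σ x[n]
= (0) + (0) + (-3)

X[0] = -3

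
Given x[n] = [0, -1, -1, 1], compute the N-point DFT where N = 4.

X[k] = Σ(n=0 to 3) x[n] · ω_4^(nk)
where ω_4 = e^(-2πi/4)

Computing each X[k]:
X[0] = -1
X[1] = 1+2i
X[2] = -1
X[3] = 1-2i

X = [-1, 1+2i, -1, 1-2i]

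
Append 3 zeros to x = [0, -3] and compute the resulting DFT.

Original 2-point DFT: [-3, 3]
Zero-padded 5-point DFT provides frequency interpolation.

DFT_5([x, 0, ...]) = [-3, -0.9271+2.8532i, 2.4271+1.7634i, 2.4271-1.7634i, -0.9271-2.8532i]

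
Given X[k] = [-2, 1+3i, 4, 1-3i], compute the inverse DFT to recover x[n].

x[n] = (1/4) Σ(k=0 to 3) X[k] · e^(2πikn/4)

Computing each x[n]:
x[0] = 1
x[1] = -3
x[2] = 0
x[3] = 0

x = [1, -3, 0, 0]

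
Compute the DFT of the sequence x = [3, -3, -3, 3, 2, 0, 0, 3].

X[k] = Σ(n=0 to 7) x[n] · ω_8^(nk)
where ω_8 = e^(-2πi/8)

Computing each X[k]:
X[0] = 5
X[1] = -1.1213+5.1213i
X[2] = 8+9i
X[3] = 3.1213-0.8787i
X[4] = -1
X[5] = 3.1213+0.8787i
X[6] = 8-9i
X[7] = -1.1213-5.1213i

X = [5, -1.1213+5.1213i, 8+9i, 3.1213-0.8787i, -1, 3.1213+0.8787i, 8-9i, -1.1213-5.1213i]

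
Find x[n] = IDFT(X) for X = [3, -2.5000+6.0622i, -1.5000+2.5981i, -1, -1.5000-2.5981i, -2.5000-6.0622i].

x[n] = (1/6) Σ(k=0 to 5) X[k] · e^(2πikn/6)

Computing each x[n]:
x[0] = -1
x[1] = -2
x[2] = 0
x[3] = 1
x[4] = 2
x[5] = 3

x = [-1, -2, 0, 1, 2, 3]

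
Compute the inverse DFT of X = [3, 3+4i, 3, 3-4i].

x[n] = (1/4) Σ(k=0 to 3) X[k] · e^(2πikn/4)

Computing each x[n]:
x[0] = 3
x[1] = -2
x[2] = 0
x[3] = 2

x = [3, -2, 0, 2]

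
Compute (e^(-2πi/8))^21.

Since ω_8^8 = 1, powers reduce modulo 8.
21 mod 8 = 5
So ω_8^21 = ω_8^5 = e^(-2πi·5/8)

ω_8^21 = ω_8^5 = -0.7071+0.7071i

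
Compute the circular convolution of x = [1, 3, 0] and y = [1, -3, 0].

(x ⊛ y)[n] = Σ(m=0 to 2) x[m] · y[(n-m) mod 3]

Computing each output sample:
(x ⊛ y)[0] = 1
(x ⊛ y)[1] = 0
(x ⊛ y)[2] = -9

x ⊛ y = [1, 0, -9]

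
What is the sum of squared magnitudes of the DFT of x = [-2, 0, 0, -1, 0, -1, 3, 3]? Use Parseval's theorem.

Parseval: Σ|x[n]|² = (1/N)Σ|X[k]|², so Σ|X[k]|² = N·Σ|x[n]|² = 8·24.0000

Σ|X[k]|² = N·Σ|x[n]|² = 8·24.0000 = 192.0000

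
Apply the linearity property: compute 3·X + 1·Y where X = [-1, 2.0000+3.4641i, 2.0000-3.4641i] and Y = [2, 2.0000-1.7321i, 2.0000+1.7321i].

By linearity: DFT(3x + 1y) = 3·DFT(x) + 1·DFT(y)
= 3·[-1, 2.0000+3.4641i, 2.0000-3.4641i] + 1·[2, 2.0000-1.7321i, 2.0000+1.7321i]

Computing element-wise:
Z[0] = 3·(-1) + 1·(2) = -1
Z[1] = 3·(2.0000+3.4641i) + 1·(2.0000-1.7321i) = 8.0000+8.6602i
Z[2] = 3·(2.0000-3.4641i) + 1·(2.0000+1.7321i) = 8.0000-8.6602i

DFT(3x + 1y) = 3·X + 1·Y = [-1, 8.0000+8.6602i, 8.0000-8.6602i]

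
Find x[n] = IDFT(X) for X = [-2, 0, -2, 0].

x[n] = (1/4) Σ(k=0 to 3) X[k] · e^(2πikn/4)

Computing each x[n]:
x[0] = -1
x[1] = 0
x[2] = -1
x[3] = 0

x = [-1, 0, -1, 0]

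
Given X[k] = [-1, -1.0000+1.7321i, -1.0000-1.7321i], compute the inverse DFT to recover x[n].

x[n] = (1/3) Σ(k=0 to 2) X[k] · e^(2πikn/3)

Computing each x[n]:
x[0] = -1
x[1] = -1
x[2] = 1

x = [-1, -1, 1]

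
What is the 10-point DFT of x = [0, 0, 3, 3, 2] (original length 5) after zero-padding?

Original 5-point DFT: [8, -4.2361+1.9021i, 0.2361+1.1756i, 0.2361-1.1756i, -4.2361-1.9021i]
Zero-padded 10-point DFT provides frequency interpolation.

DFT_10([x, 0, ...]) = [8, -1.6180-6.8819i, -4.2361+1.9021i, 0.6180+1.6246i, 0.2361+1.1756i, 2, 0.2361-1.1756i, 0.6180-1.6246i, -4.2361-1.9021i, -1.6180+6.8819i]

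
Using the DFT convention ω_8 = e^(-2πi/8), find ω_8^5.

ω_8^5 = e^(-2πi·5/8)
= cos(-2π·5/8) + i·sin(-2π·5/8)
= cos(-10π/8) + i·sin(-10π/8)

ω_8^5 = cos(-10π/8) + i·sin(-10π/8) = -0.7071+0.7071i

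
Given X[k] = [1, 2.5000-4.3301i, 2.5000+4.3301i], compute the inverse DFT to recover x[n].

x[n] = (1/3) Σ(k=0 to 2) X[k] · e^(2πikn/3)

Computing each x[n]:
x[0] = 2
x[1] = 2
x[2] = -3

x = [2, 2, -3]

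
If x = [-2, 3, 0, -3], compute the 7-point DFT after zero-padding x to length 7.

Original 4-point DFT: [-2, -2-6i, -2, -2+6i]
Zero-padded 7-point DFT provides frequency interpolation.

DFT_7([x, 0, ...]) = [-2, 2.5734-1.0438i, -4.5380-5.2703i, -4.0353+1.6231i, -4.0353-1.6231i, -4.5380+5.2703i, 2.5734+1.0438i]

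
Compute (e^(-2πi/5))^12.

Since ω_5^5 = 1, powers reduce modulo 5.
12 mod 5 = 2
So ω_5^12 = ω_5^2 = e^(-2πi·2/5)

ω_5^12 = ω_5^2 = -0.8090-0.5878i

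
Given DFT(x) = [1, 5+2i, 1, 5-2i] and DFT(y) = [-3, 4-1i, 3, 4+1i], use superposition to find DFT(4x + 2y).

By linearity: DFT(4x + 2y) = 4·DFT(x) + 2·DFT(y)
= 4·[1, 5+2i, 1, 5-2i] + 2·[-3, 4-1i, 3, 4+1i]

Computing element-wise:
Z[0] = 4·(1) + 2·(-3) = -2
Z[1] = 4·(5+2i) + 2·(4-1i) = 28+6i
Z[2] = 4·(1) + 2·(3) = 10
Z[3] = 4·(5-2i) + 2·(4+1i) = 28-6i

DFT(4x + 2y) = 4·X + 2·Y = [-2, 28+6i, 10, 28-6i]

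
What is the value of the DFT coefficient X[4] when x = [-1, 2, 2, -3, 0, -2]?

X[4] = Σ(n=0 to 5) x[n] · ω_6^(4n) where ω_6 = e^(-2πi/6)
= (-1)·ω_6^0 + (2)·ω_6^4 + (2)·ω_6^8 + (-3)·ω_6^12 + (0)·ω_6^16 + (-2)·ω_6^20

X[4] = -5.0000+1.7321i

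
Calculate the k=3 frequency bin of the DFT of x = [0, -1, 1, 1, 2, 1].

X[3] = Σ(n=0 to 5) x[n] · ω_6^(3n) where ω_6 = e^(-2πi/6)
= (0)·ω_6^0 + (-1)·ω_6^3 + (1)·ω_6^6 + (1)·ω_6^9 + (2)·ω_6^12 + (1)·ω_6^15

X[3] = 2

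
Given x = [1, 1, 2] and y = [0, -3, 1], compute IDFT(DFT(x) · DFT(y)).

(x ⊛ y)[n] = Σ(m=0 to 2) x[m] · y[(n-m) mod 3]

Computing each output sample:
(x ⊛ y)[0] = -5
(x ⊛ y)[1] = -1
(x ⊛ y)[2] = -2

x ⊛ y = [-5, -1, -2]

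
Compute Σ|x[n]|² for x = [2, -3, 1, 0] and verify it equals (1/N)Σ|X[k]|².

Time domain:
Σ|x[n]|² = |2|² + |-3|² + |1|² + |0|² = 14.0000

Frequency domain:
(1/4)Σ|X[k]|² = (1/4)(|0|² + |1+3i|² + |6|² + |1-3i|²) = (1/4)·56.0000 = 14.0000

Both sides agree, confirming Parseval's theorem.

Σ|x[n]|² = (1/N)Σ|X[k]|² = 14.0000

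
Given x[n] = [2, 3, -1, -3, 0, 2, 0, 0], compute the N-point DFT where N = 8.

X[k] = Σ(n=0 to 7) x[n] · ω_8^(nk)
where ω_8 = e^(-2πi/8)

Computing each X[k]:
X[0] = 3
X[1] = 4.8284+2.4142i
X[2] = 3-8i
X[3] = -0.8284+0.4142i
X[4] = -1
X[5] = -0.8284-0.4142i
X[6] = 3+8i
X[7] = 4.8284-2.4142i

X = [3, 4.8284+2.4142i, 3-8i, -0.8284+0.4142i, -1, -0.8284-0.4142i, 3+8i, 4.8284-2.4142i]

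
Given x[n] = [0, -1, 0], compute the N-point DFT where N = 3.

X[k] = Σ(n=0 to 2) x[n] · ω_3^(nk)
where ω_3 = e^(-2πi/3)

Computing each X[k]:
X[0] = -1
X[1] = 0.5000+0.8660i
X[2] = 0.5000-0.8660i

X = [-1, 0.5000+0.8660i, 0.5000-0.8660i]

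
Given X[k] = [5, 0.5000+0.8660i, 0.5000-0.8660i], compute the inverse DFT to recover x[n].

x[n] = (1/3) Σ(k=0 to 2) X[k] · e^(2πikn/3)

Computing each x[n]:
x[0] = 2
x[1] = 1
x[2] = 2

x = [2, 1, 2]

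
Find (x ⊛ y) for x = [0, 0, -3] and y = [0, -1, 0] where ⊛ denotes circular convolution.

(x ⊛ y)[n] = Σ(m=0 to 2) x[m] · y[(n-m) mod 3]

Computing each output sample:
(x ⊛ y)[0] = 3
(x ⊛ y)[1] = 0
(x ⊛ y)[2] = 0

x ⊛ y = [3, 0, 0]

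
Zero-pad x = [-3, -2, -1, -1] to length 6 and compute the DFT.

Original 4-point DFT: [-7, -2+1i, -1, -2-1i]
Zero-padded 6-point DFT provides frequency interpolation.

DFT_6([x, 0, ...]) = [-7, -2.5000+2.5981i, -2.5000+0.8660i, -1, -2.5000-0.8660i, -2.5000-2.5981i]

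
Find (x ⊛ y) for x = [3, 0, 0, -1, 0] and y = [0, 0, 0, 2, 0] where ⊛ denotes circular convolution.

(x ⊛ y)[n] = Σ(m=0 to 4) x[m] · y[(n-m) mod 5]

Computing each output sample:
(x ⊛ y)[0] = 0
(x ⊛ y)[1] = -2
(x ⊛ y)[2] = 0
(x ⊛ y)[3] = 6
(x ⊛ y)[4] = 0

x ⊛ y = [0, -2, 0, 6, 0]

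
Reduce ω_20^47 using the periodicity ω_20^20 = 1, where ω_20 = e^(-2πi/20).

Since ω_20^20 = 1, powers reduce modulo 20.
47 mod 20 = 7
So ω_20^47 = ω_20^7 = e^(-2πi·7/20)

ω_20^47 = ω_20^7 = -0.5878-0.8090i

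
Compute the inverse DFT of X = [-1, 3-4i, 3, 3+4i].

x[n] = (1/4) Σ(k=0 to 3) X[k] · e^(2πikn/4)

Computing each x[n]:
x[0] = 2
x[1] = 1
x[2] = -1
x[3] = -3

x = [2, 1, -1, -3]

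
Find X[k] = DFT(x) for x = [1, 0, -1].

X[k] = Σ(n=0 to 2) x[n] · ω_3^(nk)
where ω_3 = e^(-2πi/3)

Computing each X[k]:
X[0] = 0
X[1] = 1.5000-0.8660i
X[2] = 1.5000+0.8660i

X = [0, 1.5000-0.8660i, 1.5000+0.8660i]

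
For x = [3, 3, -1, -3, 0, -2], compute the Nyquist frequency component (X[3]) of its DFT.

X[3] = Σ(n=0 to 5) x[n] · ω_6^(3n) where ω_6 = e^(-2πi/6)
= (3)·ω_6^0 + (3)·ω_6^3 + (-1)·ω_6^6 + (-3)·ω_6^9 + (0)·ω_6^12 + (-2)·ω_6^15

X[3] = 4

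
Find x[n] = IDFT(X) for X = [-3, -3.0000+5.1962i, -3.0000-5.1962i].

x[n] = (1/3) Σ(k=0 to 2) X[k] · e^(2πikn/3)

Computing each x[n]:
x[0] = -3
x[1] = -3
x[2] = 3

x = [-3, -3, 3]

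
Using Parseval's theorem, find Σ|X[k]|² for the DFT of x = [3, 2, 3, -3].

Parseval: Σ|x[n]|² = (1/N)Σ|X[k]|², so Σ|X[k]|² = N·Σ|x[n]|² = 4·31.0000

Σ|X[k]|² = N·Σ|x[n]|² = 4·31.0000 = 124.0000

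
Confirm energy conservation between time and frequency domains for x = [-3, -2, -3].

Time domain:
Σ|x[n]|² = |-3|² + |-2|² + |-3|² = 22.0000

Frequency domain:
(1/3)Σ|X[k]|² = (1/3)(|-8|² + |-0.5000-0.8660i|² + |-0.5000+0.8660i|²) = (1/3)·66.0000 = 22.0000

Both sides agree, confirming Parseval's theorem.

Σ|x[n]|² = (1/N)Σ|X[k]|² = 22.0000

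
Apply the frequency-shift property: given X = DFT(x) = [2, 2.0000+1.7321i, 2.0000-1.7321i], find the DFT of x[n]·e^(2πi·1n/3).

Modulation property: DFT(ω_3^(-1n)·x[n]) = X[(k-1) mod 3], so circularly shift X by 1 positions.

X[k-1] = [2.0000-1.7321i, 2, 2.0000+1.7321i]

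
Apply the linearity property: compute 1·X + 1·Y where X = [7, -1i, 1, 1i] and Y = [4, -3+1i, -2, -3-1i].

By linearity: DFT(1x + 1y) = 1·DFT(x) + 1·DFT(y)
= 1·[7, -1i, 1, 1i] + 1·[4, -3+1i, -2, -3-1i]

Computing element-wise:
Z[0] = 1·(7) + 1·(4) = 11
Z[1] = 1·(-1i) + 1·(-3+1i) = -3
Z[2] = 1·(1) + 1·(-2) = -1
Z[3] = 1·(1i) + 1·(-3-1i) = -3

DFT(1x + 1y) = 1·X + 1·Y = [11, -3, -1, -3]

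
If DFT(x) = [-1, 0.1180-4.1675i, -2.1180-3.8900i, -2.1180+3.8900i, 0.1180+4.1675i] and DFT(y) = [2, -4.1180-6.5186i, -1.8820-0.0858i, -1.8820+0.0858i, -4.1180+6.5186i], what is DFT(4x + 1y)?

By linearity: DFT(4x + 1y) = 4·DFT(x) + 1·DFT(y)
= 4·[-1, 0.1180-4.1675i, -2.1180-3.8900i, -2.1180+3.8900i, 0.1180+4.1675i] + 1·[2, -4.1180-6.5186i, -1.8820-0.0858i, -1.8820+0.0858i, -4.1180+6.5186i]

Computing element-wise:
Z[0] = 4·(-1) + 1·(2) = -2
Z[1] = 4·(0.1180-4.1675i) + 1·(-4.1180-6.5186i) = -3.6460-23.1886i
Z[2] = 4·(-2.1180-3.8900i) + 1·(-1.8820-0.0858i) = -10.3540-15.6458i
Z[3] = 4·(-2.1180+3.8900i) + 1·(-1.8820+0.0858i) = -10.3540+15.6458i
Z[4] = 4·(0.1180+4.1675i) + 1·(-4.1180+6.5186i) = -3.6460+23.1886i

DFT(4x + 1y) = 4·X + 1·Y = [-2, -3.6460-23.1886i, -10.3540-15.6458i, -10.3540+15.6458i, -3.6460+23.1886i]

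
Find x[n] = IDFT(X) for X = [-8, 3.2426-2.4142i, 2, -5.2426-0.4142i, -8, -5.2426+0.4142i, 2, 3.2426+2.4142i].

x[n] = (1/8) Σ(k=0 to 7) X[k] · e^(2πikn/8)

Computing each x[n]:
x[0] = -2
x[1] = 2
x[2] = -2
x[3] = -1
x[4] = -1
x[5] = -2
x[6] = -3
x[7] = 1

x = [-2, 2, -2, -1, -1, -2, -3, 1]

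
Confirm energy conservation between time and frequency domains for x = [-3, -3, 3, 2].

Time domain:
Σ|x[n]|² = |-3|² + |-3|² + |3|² + |2|² = 31.0000

Frequency domain:
(1/4)Σ|X[k]|² = (1/4)(|-1|² + |-6+5i|² + |1|² + |-6-5i|²) = (1/4)·124.0000 = 31.0000

Both sides agree, confirming Parseval's theorem.

Σ|x[n]|² = (1/N)Σ|X[k]|² = 31.0000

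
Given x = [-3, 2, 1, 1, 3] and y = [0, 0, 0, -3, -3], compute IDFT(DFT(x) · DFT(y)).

(x ⊛ y)[n] = Σ(m=0 to 4) x[m] · y[(n-m) mod 5]

Computing each output sample:
(x ⊛ y)[0] = -9
(x ⊛ y)[1] = -6
(x ⊛ y)[2] = -12
(x ⊛ y)[3] = 0
(x ⊛ y)[4] = 3

x ⊛ y = [-9, -6, -12, 0, 3]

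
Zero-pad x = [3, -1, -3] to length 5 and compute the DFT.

Original 3-point DFT: [-1, 5.0000-1.7321i, 5.0000+1.7321i]
Zero-padded 5-point DFT provides frequency interpolation.

DFT_5([x, 0, ...]) = [-1, 5.1180+2.7144i, 2.8820-2.2654i, 2.8820+2.2654i, 5.1180-2.7144i]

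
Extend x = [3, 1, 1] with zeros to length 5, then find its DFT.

Original 3-point DFT: [5, 2, 2]
Zero-padded 5-point DFT provides frequency interpolation.

DFT_5([x, 0, ...]) = [5, 2.5000-1.5388i, 2.5000+0.3633i, 2.5000-0.3633i, 2.5000+1.5388i]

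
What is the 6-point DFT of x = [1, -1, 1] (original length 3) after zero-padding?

Original 3-point DFT: [1, 1.0000+1.7321i, 1.0000-1.7321i]
Zero-padded 6-point DFT provides frequency interpolation.

DFT_6([x, 0, ...]) = [1, 0, 1.0000+1.7321i, 3, 1.0000-1.7321i, 0]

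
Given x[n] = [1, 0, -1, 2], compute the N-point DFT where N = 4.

X[k] = Σ(n=0 to 3) x[n] · ω_4^(nk)
where ω_4 = e^(-2πi/4)

Computing each X[k]:
X[0] = 2
X[1] = 2+2i
X[2] = -2
X[3] = 2-2i

X = [2, 2+2i, -2, 2-2i]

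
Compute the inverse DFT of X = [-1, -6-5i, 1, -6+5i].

x[n] = (1/4) Σ(k=0 to 3) X[k] · e^(2πikn/4)

Computing each x[n]:
x[0] = -3
x[1] = 2
x[2] = 3
x[3] = -3

x = [-3, 2, 3, -3]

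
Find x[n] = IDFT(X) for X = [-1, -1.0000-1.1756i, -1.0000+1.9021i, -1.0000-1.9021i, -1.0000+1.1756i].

x[n] = (1/5) Σ(k=0 to 4) X[k] · e^(2πikn/5)

Computing each x[n]:
x[0] = -1
x[1] = 0
x[2] = 1
x[3] = -1
x[4] = 0

x = [-1, 0, 1, -1, 0]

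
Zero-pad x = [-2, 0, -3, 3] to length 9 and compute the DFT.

Original 4-point DFT: [-2, 1+3i, -8, 1-3i]
Zero-padded 9-point DFT provides frequency interpolation.

DFT_9([x, 0, ...]) = [-2, -4.0209+0.3563i, -0.6809+3.6241i, 2.5000-2.5981i, -5.7981-4.5264i, -5.7981+4.5264i, 2.5000+2.5981i, -0.6809-3.6241i, -4.0209-0.3563i]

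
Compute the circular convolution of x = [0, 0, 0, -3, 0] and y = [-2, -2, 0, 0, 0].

(x ⊛ y)[n] = Σ(m=0 to 4) x[m] · y[(n-m) mod 5]

Computing each output sample:
(x ⊛ y)[0] = 0
(x ⊛ y)[1] = 0
(x ⊛ y)[2] = 0
(x ⊛ y)[3] = 6
(x ⊛ y)[4] = 6

x ⊛ y = [0, 0, 0, 6, 6]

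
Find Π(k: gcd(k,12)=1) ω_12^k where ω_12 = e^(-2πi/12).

The primitive 12th roots of unity are ω_12^k for k coprime to 12: k ∈ {1, 5, 7, 11}
Their product equals the constant term of the cyclotomic polynomial Φ_12(x) up to sign.
For n ≥ 3, the product of all primitive nth roots of unity is 1. (For n=1 it is 1; for n=2 it is -1.)

1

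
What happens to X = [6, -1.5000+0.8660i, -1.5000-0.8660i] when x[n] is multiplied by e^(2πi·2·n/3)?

Modulation property: DFT(ω_3^(-2n)·x[n]) = X[(k-2) mod 3], so circularly shift X by 2 positions.

X[k-2] = [-1.5000+0.8660i, -1.5000-0.8660i, 6]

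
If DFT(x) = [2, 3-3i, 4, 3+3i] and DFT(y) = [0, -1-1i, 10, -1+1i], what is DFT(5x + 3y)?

By linearity: DFT(5x + 3y) = 5·DFT(x) + 3·DFT(y)
= 5·[2, 3-3i, 4, 3+3i] + 3·[0, -1-1i, 10, -1+1i]

Computing element-wise:
Z[0] = 5·(2) + 3·(0) = 10
Z[1] = 5·(3-3i) + 3·(-1-1i) = 12-18i
Z[2] = 5·(4) + 3·(10) = 50
Z[3] = 5·(3+3i) + 3·(-1+1i) = 12+18i

DFT(5x + 3y) = 5·X + 3·Y = [10, 12-18i, 50, 12+18i]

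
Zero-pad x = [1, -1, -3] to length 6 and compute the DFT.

Original 3-point DFT: [-3, 3.0000-1.7321i, 3.0000+1.7321i]
Zero-padded 6-point DFT provides frequency interpolation.

DFT_6([x, 0, ...]) = [-3, 2.0000+3.4641i, 3.0000-1.7321i, -1, 3.0000+1.7321i, 2.0000-3.4641i]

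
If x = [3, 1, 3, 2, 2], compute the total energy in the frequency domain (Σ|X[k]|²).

Parseval: Σ|x[n]|² = (1/N)Σ|X[k]|², so Σ|X[k]|² = N·Σ|x[n]|² = 5·27.0000

Σ|X[k]|² = N·Σ|x[n]|² = 5·27.0000 = 135.0000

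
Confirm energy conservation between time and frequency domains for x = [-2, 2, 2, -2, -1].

Time domain:
Σ|x[n]|² = |-2|² + |2|² + |2|² + |-2|² + |-1|² = 17.0000

Frequency domain:
(1/5)Σ|X[k]|² = (1/5)(|-1|² + |-1.6910-5.2043i|² + |-2.8090+2.0409i|² + |-2.8090-2.0409i|² + |-1.6910+5.2043i|²) = (1/5)·85.0000 = 17.0000

Both sides agree, confirming Parseval's theorem.

Σ|x[n]|² = (1/N)Σ|X[k]|² = 17.0000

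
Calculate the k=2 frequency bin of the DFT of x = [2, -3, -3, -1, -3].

X[2] = Σ(n=0 to 4) x[n] · ω_5^(2n) where ω_5 = e^(-2πi/5)
= (2)·ω_5^0 + (-3)·ω_5^2 + (-3)·ω_5^4 + (-1)·ω_5^6 + (-3)·ω_5^8

X[2] = 5.6180-1.9021i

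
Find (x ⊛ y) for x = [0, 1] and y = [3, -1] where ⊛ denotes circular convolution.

(x ⊛ y)[n] = Σ(m=0 to 1) x[m] · y[(n-m) mod 2]

Computing each output sample:
(x ⊛ y)[0] = -1
(x ⊛ y)[1] = 3

x ⊛ y = [-1, 3]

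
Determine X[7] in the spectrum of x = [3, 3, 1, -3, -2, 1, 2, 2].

X[7] = Σ(n=0 to 7) x[n] · ω_8^(7n) where ω_8 = e^(-2πi/8)
= (3)·ω_8^0 + (3)·ω_8^7 + (1)·ω_8^14 + (-3)·ω_8^21 + (-2)·ω_8^28 + (1)·ω_8^35 + (2)·ω_8^42 + (2)·ω_8^49

X[7] = 9.9497-3.1213i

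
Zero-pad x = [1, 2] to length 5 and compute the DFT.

Original 2-point DFT: [3, -1]
Zero-padded 5-point DFT provides frequency interpolation.

DFT_5([x, 0, ...]) = [3, 1.6180-1.9021i, -0.6180-1.1756i, -0.6180+1.1756i, 1.6180+1.9021i]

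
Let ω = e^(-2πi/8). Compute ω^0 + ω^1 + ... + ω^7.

Sum of all nth roots of unity equals 0 for n > 1 (geometric series with r ≠ 1).

0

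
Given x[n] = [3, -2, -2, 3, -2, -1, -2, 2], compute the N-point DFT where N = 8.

X[k] = Σ(n=0 to 7) x[n] · ω_8^(nk)
where ω_8 = e^(-2πi/8)

Computing each X[k]:
X[0] = -1
X[1] = 3.5858
X[2] = 5+8i
X[3] = 6.4142
X[4] = -5
X[5] = 6.4142
X[6] = 5-8i
X[7] = 3.5858

X = [-1, 3.5858, 5+8i, 6.4142, -5, 6.4142, 5-8i, 3.5858]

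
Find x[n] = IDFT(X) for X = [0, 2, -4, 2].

x[n] = (1/4) Σ(k=0 to 3) X[k] · e^(2πikn/4)

Computing each x[n]:
x[0] = 0
x[1] = 1
x[2] = -2
x[3] = 1

x = [0, 1, -2, 1]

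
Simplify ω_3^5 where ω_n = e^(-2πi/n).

Since ω_3^3 = 1, powers reduce modulo 3.
5 mod 3 = 2
So ω_3^5 = ω_3^2 = e^(-2πi·2/3)

ω_3^5 = ω_3^2 = -0.5000+0.8660i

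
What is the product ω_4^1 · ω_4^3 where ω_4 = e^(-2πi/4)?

The primitive 4th roots of unity are ω_4^k for k coprime to 4: k ∈ {1, 3}
Their product equals the constant term of the cyclotomic polynomial Φ_4(x) up to sign.
For n ≥ 3, the product of all primitive nth roots of unity is 1. (For n=1 it is 1; for n=2 it is -1.)

1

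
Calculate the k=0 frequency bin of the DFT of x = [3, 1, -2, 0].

X[0] = Σ(n=0 to 3) x[n] · ω_4^0 = Σ x[n]
= (3) + (1) + (-2) + (0)

X[0] = 2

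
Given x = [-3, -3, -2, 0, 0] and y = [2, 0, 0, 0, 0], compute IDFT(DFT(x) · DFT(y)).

(x ⊛ y)[n] = Σ(m=0 to 4) x[m] · y[(n-m) mod 5]

Computing each output sample:
(x ⊛ y)[0] = -6
(x ⊛ y)[1] = -6
(x ⊛ y)[2] = -4
(x ⊛ y)[3] = 0
(x ⊛ y)[4] = 0

x ⊛ y = [-6, -6, -4, 0, 0]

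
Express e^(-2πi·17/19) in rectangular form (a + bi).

ω_19^17 = e^(-2πi·17/19)
= cos(-2π·17/19) + i·sin(-2π·17/19)
= cos(-34π/19) + i·sin(-34π/19)

ω_19^17 = cos(-34π/19) + i·sin(-34π/19) = 0.7891+0.6142i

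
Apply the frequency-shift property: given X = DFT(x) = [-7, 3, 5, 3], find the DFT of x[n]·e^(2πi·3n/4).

Modulation property: DFT(ω_4^(-3n)·x[n]) = X[(k-3) mod 4], so circularly shift X by 3 positions.

X[k-3] = [3, 5, 3, -7]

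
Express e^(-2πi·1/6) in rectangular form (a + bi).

ω_6^1 = e^(-2πi·1/6)
= cos(-2π·1/6) + i·sin(-2π·1/6)
= cos(-2π/6) + i·sin(-2π/6)

ω_6^1 = cos(-2π/6) + i·sin(-2π/6) = 0.5000-0.8660i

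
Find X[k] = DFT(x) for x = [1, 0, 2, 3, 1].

X[k] = Σ(n=0 to 4) x[n] · ω_5^(nk)
where ω_5 = e^(-2πi/5)

Computing each X[k]:
X[0] = 7
X[1] = -2.7361+1.5388i
X[2] = 1.7361-0.3633i
X[3] = 1.7361+0.3633i
X[4] = -2.7361-1.5388i

X = [7, -2.7361+1.5388i, 1.7361-0.3633i, 1.7361+0.3633i, -2.7361-1.5388i]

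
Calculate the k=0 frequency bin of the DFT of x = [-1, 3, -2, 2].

X[0] = Σ(n=0 to 3) x[n] · ω_4^0 = Σ x[n]
= (-1) + (3) + (-2) + (2)

X[0] = 2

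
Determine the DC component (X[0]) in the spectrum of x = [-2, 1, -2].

X[0] = Σ(n=0 to 2) x[n] · ω_3^0 = Σ x[n]
= (-2) + (1) + (-2)

X[0] = -3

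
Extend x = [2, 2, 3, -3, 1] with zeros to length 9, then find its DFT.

Original 5-point DFT: [5, 2.9271-4.4778i, -0.4271+5.1186i, -0.4271-5.1186i, 2.9271+4.4778i]
Zero-padded 9-point DFT provides frequency interpolation.

DFT_9([x, 0, ...]) = [5, 4.6133-1.9839i, 1.7943-4.9510i, -4, 4.0924+4.8272i, 4.0924-4.8272i, -4, 1.7943+4.9510i, 4.6133+1.9839i]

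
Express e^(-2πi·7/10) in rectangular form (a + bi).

ω_10^7 = e^(-2πi·7/10)
= cos(-2π·7/10) + i·sin(-2π·7/10)
= cos(-14π/10) + i·sin(-14π/10)

ω_10^7 = cos(-14π/10) + i·sin(-14π/10) = -0.3090+0.9511i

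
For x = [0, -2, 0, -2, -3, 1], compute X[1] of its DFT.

X[1] = Σ(n=0 to 5) x[n] · ω_6^(1n) where ω_6 = e^(-2πi/6)
= (0)·ω_6^0 + (-2)·ω_6^1 + (0)·ω_6^2 + (-2)·ω_6^3 + (-3)·ω_6^4 + (1)·ω_6^5

X[1] = 3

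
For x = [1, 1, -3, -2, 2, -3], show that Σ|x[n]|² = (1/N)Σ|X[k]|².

Time domain:
Σ|x[n]|² = |1|² + |1|² + |-3|² + |-2|² + |2|² + |-3|² = 28.0000

Frequency domain:
(1/6)Σ|X[k]|² = (1/6)(|-4|² + |2.5000+0.8660i|² + |0.5000-7.7942i|² + |4|² + |0.5000+7.7942i|² + |2.5000-0.8660i|²) = (1/6)·168.0000 = 28.0000

Both sides agree, confirming Parseval's theorem.

Σ|x[n]|² = (1/N)Σ|X[k]|² = 28.0000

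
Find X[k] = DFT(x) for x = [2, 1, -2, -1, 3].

X[k] = Σ(n=0 to 4) x[n] · ω_5^(nk)
where ω_5 = e^(-2πi/5)

Computing each X[k]:
X[0] = 3
X[1] = 5.6631+2.4899i
X[2] = -2.1631+0.2245i
X[3] = -2.1631-0.2245i
X[4] = 5.6631-2.4899i

X = [3, 5.6631+2.4899i, -2.1631+0.2245i, -2.1631-0.2245i, 5.6631-2.4899i]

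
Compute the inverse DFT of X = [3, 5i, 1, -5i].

x[n] = (1/4) Σ(k=0 to 3) X[k] · e^(2πikn/4)

Computing each x[n]:
x[0] = 1
x[1] = -2
x[2] = 1
x[3] = 3

x = [1, -2, 1, 3]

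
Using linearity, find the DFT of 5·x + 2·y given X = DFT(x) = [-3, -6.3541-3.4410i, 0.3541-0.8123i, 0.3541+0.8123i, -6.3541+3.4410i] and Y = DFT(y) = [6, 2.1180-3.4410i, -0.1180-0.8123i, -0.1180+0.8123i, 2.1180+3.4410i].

By linearity: DFT(5x + 2y) = 5·DFT(x) + 2·DFT(y)
= 5·[-3, -6.3541-3.4410i, 0.3541-0.8123i, 0.3541+0.8123i, -6.3541+3.4410i] + 2·[6, 2.1180-3.4410i, -0.1180-0.8123i, -0.1180+0.8123i, 2.1180+3.4410i]

Computing element-wise:
Z[0] = 5·(-3) + 2·(6) = -3
Z[1] = 5·(-6.3541-3.4410i) + 2·(2.1180-3.4410i) = -27.5345-24.0870i
Z[2] = 5·(0.3541-0.8123i) + 2·(-0.1180-0.8123i) = 1.5345-5.6861i
Z[3] = 5·(0.3541+0.8123i) + 2·(-0.1180+0.8123i) = 1.5345+5.6861i
Z[4] = 5·(-6.3541+3.4410i) + 2·(2.1180+3.4410i) = -27.5345+24.0870i

DFT(5x + 2y) = 5·X + 2·Y = [-3, -27.5345-24.0870i, 1.5345-5.6861i, 1.5345+5.6861i, -27.5345+24.0870i]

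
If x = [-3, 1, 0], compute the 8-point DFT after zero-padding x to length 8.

Original 3-point DFT: [-2, -3.5000-0.8660i, -3.5000+0.8660i]
Zero-padded 8-point DFT provides frequency interpolation.

DFT_8([x, 0, ...]) = [-2, -2.2929-0.7071i, -3-1i, -3.7071-0.7071i, -4, -3.7071+0.7071i, -3+1i, -2.2929+0.7071i]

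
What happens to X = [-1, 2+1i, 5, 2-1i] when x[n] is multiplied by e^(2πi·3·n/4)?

Modulation property: DFT(ω_4^(-3n)·x[n]) = X[(k-3) mod 4], so circularly shift X by 3 positions.

X[k-3] = [2+1i, 5, 2-1i, -1]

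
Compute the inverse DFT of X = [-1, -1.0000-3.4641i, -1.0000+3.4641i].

x[n] = (1/3) Σ(k=0 to 2) X[k] · e^(2πikn/3)

Computing each x[n]:
x[0] = -1
x[1] = 2
x[2] = -2

x = [-1, 2, -2]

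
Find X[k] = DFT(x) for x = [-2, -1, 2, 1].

X[k] = Σ(n=0 to 3) x[n] · ω_4^(nk)
where ω_4 = e^(-2πi/4)

Computing each X[k]:
X[0] = 0
X[1] = -4+2i
X[2] = 0
X[3] = -4-2i

X = [0, -4+2i, 0, -4-2i]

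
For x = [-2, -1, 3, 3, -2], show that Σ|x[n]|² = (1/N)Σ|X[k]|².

Time domain:
Σ|x[n]|² = |-2|² + |-1|² + |3|² + |3|² + |-2|² = 27.0000

Frequency domain:
(1/5)Σ|X[k]|² = (1/5)(|1|² + |-7.7812-0.9511i|² + |2.2812-0.5878i|² + |2.2812+0.5878i|² + |-7.7812+0.9511i|²) = (1/5)·135.0000 = 27.0000

Both sides agree, confirming Parseval's theorem.

Σ|x[n]|² = (1/N)Σ|X[k]|² = 27.0000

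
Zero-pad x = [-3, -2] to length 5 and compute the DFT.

Original 2-point DFT: [-5, -1]
Zero-padded 5-point DFT provides frequency interpolation.

DFT_5([x, 0, ...]) = [-5, -3.6180+1.9021i, -1.3820+1.1756i, -1.3820-1.1756i, -3.6180-1.9021i]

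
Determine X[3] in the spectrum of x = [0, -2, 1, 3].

X[3] = Σ(n=0 to 3) x[n] · ω_4^(3n) where ω_4 = e^(-2πi/4)
= (0)·ω_4^0 + (-2)·ω_4^3 + (1)·ω_4^6 + (3)·ω_4^9

X[3] = -1-5i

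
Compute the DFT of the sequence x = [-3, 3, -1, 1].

X[k] = Σ(n=0 to 3) x[n] · ω_4^(nk)
where ω_4 = e^(-2πi/4)

Computing each X[k]:
X[0] = 0
X[1] = -2-2i
X[2] = -8
X[3] = -2+2i

X = [0, -2-2i, -8, -2+2i]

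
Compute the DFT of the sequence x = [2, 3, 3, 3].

X[k] = Σ(n=0 to 3) x[n] · ω_4^(nk)
where ω_4 = e^(-2πi/4)

Computing each X[k]:
X[0] = 11
X[1] = -1
X[2] = -1
X[3] = -1

X = [11, -1, -1, -1]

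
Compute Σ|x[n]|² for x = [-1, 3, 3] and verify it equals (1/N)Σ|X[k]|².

Time domain:
Σ|x[n]|² = |-1|² + |3|² + |3|² = 19.0000

Frequency domain:
(1/3)Σ|X[k]|² = (1/3)(|5|² + |-4|² + |-4|²) = (1/3)·57.0000 = 19.0000

Both sides agree, confirming Parseval's theorem.

Σ|x[n]|² = (1/N)Σ|X[k]|² = 19.0000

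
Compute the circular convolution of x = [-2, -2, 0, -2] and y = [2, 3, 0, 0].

(x ⊛ y)[n] = Σ(m=0 to 3) x[m] · y[(n-m) mod 4]

Computing each output sample:
(x ⊛ y)[0] = -10
(x ⊛ y)[1] = -10
(x ⊛ y)[2] = -6
(x ⊛ y)[3] = -4

x ⊛ y = [-10, -10, -6, -4]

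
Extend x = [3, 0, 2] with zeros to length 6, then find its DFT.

Original 3-point DFT: [5, 2.0000+1.7321i, 2.0000-1.7321i]
Zero-padded 6-point DFT provides frequency interpolation.

DFT_6([x, 0, ...]) = [5, 2.0000-1.7321i, 2.0000+1.7321i, 5, 2.0000-1.7321i, 2.0000+1.7321i]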